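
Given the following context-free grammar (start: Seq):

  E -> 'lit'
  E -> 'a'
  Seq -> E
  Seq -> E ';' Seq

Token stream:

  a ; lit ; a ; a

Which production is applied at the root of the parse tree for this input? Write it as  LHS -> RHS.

[Seq [E a] ; [Seq [E lit] ; [Seq [E a] ; [Seq [E a]]]]]

Seq -> E ';' Seq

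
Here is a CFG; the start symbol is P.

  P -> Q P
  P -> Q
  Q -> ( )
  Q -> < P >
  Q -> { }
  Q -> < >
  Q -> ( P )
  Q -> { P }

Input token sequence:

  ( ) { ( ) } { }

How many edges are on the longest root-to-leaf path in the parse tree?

[P [Q ( )] [P [Q { [P [Q ( )]] }] [P [Q { }]]]]

5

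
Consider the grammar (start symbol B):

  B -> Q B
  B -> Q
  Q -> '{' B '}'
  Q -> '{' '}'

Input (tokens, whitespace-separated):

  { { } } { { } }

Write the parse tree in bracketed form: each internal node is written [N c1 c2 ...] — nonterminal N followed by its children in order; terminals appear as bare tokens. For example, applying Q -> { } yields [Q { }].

B
Q B
{ B } B
{ Q } B
{ { } } B
{ { } } Q
{ { } } { B }
{ { } } { Q }
{ { } } { { } }

[B [Q { [B [Q { }]] }] [B [Q { [B [Q { }]] }]]]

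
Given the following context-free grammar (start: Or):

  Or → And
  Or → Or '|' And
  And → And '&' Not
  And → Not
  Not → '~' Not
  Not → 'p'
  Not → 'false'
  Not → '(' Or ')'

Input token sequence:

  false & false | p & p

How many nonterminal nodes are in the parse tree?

10

[Or [Or [And [And [Not false]] & [Not false]]] | [And [And [Not p]] & [Not p]]]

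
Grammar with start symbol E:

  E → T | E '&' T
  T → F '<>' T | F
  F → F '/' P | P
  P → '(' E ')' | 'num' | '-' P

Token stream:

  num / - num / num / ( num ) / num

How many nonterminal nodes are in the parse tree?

[E [T [F [F [F [F [F [P num]] / [P - [P num]]] / [P num]] / [P ( [E [T [F [P num]]]] )]] / [P num]]]]

17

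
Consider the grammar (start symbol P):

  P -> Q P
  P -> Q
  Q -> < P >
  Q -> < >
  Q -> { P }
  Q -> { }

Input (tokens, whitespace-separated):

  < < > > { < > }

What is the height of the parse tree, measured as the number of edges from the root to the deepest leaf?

5

[P [Q < [P [Q < >]] >] [P [Q { [P [Q < >]] }]]]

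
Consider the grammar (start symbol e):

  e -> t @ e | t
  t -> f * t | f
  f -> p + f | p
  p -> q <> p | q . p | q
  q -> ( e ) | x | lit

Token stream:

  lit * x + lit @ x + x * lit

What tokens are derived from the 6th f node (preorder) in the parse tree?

lit

[e [t [f [p [q lit]]] * [t [f [p [q x]] + [f [p [q lit]]]]]] @ [e [t [f [p [q x]] + [f [p [q x]]]] * [t [f [p [q lit]]]]]]]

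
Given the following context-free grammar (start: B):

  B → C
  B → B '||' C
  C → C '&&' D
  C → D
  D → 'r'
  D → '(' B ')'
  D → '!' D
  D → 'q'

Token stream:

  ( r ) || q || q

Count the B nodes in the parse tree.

4

[B [B [B [C [D ( [B [C [D r]]] )]]] || [C [D q]]] || [C [D q]]]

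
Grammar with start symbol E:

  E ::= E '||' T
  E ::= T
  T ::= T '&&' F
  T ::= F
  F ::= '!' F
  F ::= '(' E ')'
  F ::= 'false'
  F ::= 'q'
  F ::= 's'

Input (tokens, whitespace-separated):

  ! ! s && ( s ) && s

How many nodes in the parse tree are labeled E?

2

[E [T [T [T [F ! [F ! [F s]]]] && [F ( [E [T [F s]]] )]] && [F s]]]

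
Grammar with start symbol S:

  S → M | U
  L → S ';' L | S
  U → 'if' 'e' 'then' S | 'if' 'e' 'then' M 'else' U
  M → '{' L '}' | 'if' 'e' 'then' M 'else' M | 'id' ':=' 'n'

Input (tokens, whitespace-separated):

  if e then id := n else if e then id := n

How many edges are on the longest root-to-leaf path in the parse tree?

[S [U if e then [M id := n] else [U if e then [S [M id := n]]]]]

5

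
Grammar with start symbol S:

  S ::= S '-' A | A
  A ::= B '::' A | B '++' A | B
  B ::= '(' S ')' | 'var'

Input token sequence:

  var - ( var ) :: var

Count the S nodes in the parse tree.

3

[S [S [A [B var]]] - [A [B ( [S [A [B var]]] )] :: [A [B var]]]]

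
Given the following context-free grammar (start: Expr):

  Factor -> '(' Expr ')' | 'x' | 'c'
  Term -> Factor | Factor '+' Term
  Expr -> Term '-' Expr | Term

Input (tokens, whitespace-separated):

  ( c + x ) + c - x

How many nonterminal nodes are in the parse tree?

[Expr [Term [Factor ( [Expr [Term [Factor c] + [Term [Factor x]]]] )] + [Term [Factor c]]] - [Expr [Term [Factor x]]]]

13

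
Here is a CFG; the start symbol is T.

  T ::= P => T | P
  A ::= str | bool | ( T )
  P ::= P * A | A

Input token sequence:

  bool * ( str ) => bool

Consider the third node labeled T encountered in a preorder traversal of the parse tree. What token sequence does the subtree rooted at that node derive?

[T [P [P [A bool]] * [A ( [T [P [A str]]] )]] => [T [P [A bool]]]]

bool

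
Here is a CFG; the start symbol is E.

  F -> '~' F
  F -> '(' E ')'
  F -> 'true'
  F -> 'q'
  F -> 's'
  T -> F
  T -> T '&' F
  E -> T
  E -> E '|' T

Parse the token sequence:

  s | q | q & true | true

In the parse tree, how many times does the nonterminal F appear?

5

[E [E [E [E [T [F s]]] | [T [F q]]] | [T [T [F q]] & [F true]]] | [T [F true]]]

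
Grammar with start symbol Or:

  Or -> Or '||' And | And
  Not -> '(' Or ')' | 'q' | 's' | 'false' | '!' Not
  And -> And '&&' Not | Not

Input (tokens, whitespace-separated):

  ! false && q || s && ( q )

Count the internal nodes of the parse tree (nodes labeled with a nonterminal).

14

[Or [Or [And [And [Not ! [Not false]]] && [Not q]]] || [And [And [Not s]] && [Not ( [Or [And [Not q]]] )]]]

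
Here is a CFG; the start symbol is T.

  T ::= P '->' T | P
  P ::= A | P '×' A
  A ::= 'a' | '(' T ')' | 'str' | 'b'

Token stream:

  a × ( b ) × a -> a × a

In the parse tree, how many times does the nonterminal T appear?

3

[T [P [P [P [A a]] × [A ( [T [P [A b]]] )]] × [A a]] -> [T [P [P [A a]] × [A a]]]]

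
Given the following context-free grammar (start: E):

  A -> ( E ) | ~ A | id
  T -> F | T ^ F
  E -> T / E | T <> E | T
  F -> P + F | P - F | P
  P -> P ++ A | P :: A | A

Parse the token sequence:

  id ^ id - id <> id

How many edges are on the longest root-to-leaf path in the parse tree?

[E [T [T [F [P [A id]]]] ^ [F [P [A id]] - [F [P [A id]]]]] <> [E [T [F [P [A id]]]]]]

6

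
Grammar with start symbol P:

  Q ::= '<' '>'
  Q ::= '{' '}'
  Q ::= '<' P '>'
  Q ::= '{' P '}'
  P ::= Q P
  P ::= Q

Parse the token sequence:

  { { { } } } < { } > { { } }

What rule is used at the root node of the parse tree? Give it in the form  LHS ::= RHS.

P ::= Q P

[P [Q { [P [Q { [P [Q { }]] }]] }] [P [Q < [P [Q { }]] >] [P [Q { [P [Q { }]] }]]]]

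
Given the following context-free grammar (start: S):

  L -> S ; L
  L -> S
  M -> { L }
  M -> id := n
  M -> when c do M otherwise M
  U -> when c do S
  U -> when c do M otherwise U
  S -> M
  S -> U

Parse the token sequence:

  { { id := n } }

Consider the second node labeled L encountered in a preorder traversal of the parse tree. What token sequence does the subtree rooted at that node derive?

[S [M { [L [S [M { [L [S [M id := n]]] }]]] }]]

id := n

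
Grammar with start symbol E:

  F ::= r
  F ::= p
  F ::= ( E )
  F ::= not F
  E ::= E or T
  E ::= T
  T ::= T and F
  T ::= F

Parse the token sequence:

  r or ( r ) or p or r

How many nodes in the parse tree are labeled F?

5

[E [E [E [E [T [F r]]] or [T [F ( [E [T [F r]]] )]]] or [T [F p]]] or [T [F r]]]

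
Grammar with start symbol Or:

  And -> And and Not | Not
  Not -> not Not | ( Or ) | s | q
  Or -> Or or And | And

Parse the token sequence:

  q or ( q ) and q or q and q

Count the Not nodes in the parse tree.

6

[Or [Or [Or [And [Not q]]] or [And [And [Not ( [Or [And [Not q]]] )]] and [Not q]]] or [And [And [Not q]] and [Not q]]]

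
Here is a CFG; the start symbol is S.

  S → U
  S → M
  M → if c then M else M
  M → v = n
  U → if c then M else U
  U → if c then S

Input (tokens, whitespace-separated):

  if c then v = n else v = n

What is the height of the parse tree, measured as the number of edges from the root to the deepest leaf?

3

[S [M if c then [M v = n] else [M v = n]]]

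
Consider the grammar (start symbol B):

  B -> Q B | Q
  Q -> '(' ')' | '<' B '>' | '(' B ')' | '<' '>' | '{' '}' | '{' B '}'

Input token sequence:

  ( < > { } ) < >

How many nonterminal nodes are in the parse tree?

8

[B [Q ( [B [Q < >] [B [Q { }]]] )] [B [Q < >]]]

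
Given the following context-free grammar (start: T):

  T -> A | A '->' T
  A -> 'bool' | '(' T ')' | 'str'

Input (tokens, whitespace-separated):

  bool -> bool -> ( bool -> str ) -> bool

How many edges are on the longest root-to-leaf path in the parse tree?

7

[T [A bool] -> [T [A bool] -> [T [A ( [T [A bool] -> [T [A str]]] )] -> [T [A bool]]]]]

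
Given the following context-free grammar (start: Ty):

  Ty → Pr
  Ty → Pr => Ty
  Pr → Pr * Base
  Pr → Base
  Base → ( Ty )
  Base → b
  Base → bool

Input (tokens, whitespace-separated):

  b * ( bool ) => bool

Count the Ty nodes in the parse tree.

3

[Ty [Pr [Pr [Base b]] * [Base ( [Ty [Pr [Base bool]]] )]] => [Ty [Pr [Base bool]]]]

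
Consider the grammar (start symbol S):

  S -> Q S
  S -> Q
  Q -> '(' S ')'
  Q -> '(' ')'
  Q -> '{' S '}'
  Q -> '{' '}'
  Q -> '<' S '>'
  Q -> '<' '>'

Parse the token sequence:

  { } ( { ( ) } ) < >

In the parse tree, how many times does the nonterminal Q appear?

[S [Q { }] [S [Q ( [S [Q { [S [Q ( )]] }]] )] [S [Q < >]]]]

5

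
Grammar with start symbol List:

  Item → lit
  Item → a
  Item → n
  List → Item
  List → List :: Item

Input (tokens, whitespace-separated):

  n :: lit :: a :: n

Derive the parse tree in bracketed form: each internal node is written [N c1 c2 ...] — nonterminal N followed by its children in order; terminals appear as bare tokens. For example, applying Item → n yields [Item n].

List
List :: Item
List :: Item :: Item
List :: Item :: Item :: Item
Item :: Item :: Item :: Item
n :: Item :: Item :: Item
n :: lit :: Item :: Item
n :: lit :: a :: Item
n :: lit :: a :: n

[List [List [List [List [Item n]] :: [Item lit]] :: [Item a]] :: [Item n]]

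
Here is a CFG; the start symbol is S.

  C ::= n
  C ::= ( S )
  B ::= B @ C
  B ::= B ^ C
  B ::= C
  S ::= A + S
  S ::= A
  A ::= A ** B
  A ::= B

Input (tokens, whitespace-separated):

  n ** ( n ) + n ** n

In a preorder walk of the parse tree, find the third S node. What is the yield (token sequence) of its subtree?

n ** n

[S [A [A [B [C n]]] ** [B [C ( [S [A [B [C n]]]] )]]] + [S [A [A [B [C n]]] ** [B [C n]]]]]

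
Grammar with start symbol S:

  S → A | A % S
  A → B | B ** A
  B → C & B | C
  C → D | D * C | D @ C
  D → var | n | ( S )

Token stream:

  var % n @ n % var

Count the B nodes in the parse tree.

3

[S [A [B [C [D var]]]] % [S [A [B [C [D n] @ [C [D n]]]]] % [S [A [B [C [D var]]]]]]]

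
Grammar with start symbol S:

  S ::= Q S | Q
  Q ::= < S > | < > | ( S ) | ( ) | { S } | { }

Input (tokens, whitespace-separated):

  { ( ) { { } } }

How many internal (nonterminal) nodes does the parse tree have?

[S [Q { [S [Q ( )] [S [Q { [S [Q { }]] }]]] }]]

8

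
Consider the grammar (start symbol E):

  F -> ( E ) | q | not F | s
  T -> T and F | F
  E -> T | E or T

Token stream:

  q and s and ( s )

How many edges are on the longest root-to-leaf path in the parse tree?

[E [T [T [T [F q]] and [F s]] and [F ( [E [T [F s]]] )]]]

6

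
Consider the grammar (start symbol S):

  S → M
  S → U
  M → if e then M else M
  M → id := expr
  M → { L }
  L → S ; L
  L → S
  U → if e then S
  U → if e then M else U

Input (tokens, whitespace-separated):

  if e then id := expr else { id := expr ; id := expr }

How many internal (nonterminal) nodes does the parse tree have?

[S [M if e then [M id := expr] else [M { [L [S [M id := expr]] ; [L [S [M id := expr]]]] }]]]

10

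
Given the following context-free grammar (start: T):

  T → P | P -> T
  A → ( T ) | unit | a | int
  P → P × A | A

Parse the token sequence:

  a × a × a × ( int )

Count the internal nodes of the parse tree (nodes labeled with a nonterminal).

12

[T [P [P [P [P [A a]] × [A a]] × [A a]] × [A ( [T [P [A int]]] )]]]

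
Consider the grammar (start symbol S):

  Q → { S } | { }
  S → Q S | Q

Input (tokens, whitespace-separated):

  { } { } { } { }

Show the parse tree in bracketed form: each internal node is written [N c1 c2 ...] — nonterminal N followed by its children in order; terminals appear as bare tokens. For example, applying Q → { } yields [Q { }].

[S [Q { }] [S [Q { }] [S [Q { }] [S [Q { }]]]]]

S
Q S
{ } S
{ } Q S
{ } { } S
{ } { } Q S
{ } { } { } S
{ } { } { } Q
{ } { } { } { }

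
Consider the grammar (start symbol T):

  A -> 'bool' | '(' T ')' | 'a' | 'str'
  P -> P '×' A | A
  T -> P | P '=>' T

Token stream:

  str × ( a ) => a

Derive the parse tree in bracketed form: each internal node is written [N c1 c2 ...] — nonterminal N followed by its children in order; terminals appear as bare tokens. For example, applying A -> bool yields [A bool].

T
P => T
P × A => T
A × A => T
str × A => T
str × ( T ) => T
str × ( P ) => T
str × ( A ) => T
str × ( a ) => T
str × ( a ) => P
str × ( a ) => A
str × ( a ) => a

[T [P [P [A str]] × [A ( [T [P [A a]]] )]] => [T [P [A a]]]]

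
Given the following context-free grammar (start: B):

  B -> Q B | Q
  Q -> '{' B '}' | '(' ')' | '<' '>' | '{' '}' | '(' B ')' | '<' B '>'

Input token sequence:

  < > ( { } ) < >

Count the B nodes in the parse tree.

4

[B [Q < >] [B [Q ( [B [Q { }]] )] [B [Q < >]]]]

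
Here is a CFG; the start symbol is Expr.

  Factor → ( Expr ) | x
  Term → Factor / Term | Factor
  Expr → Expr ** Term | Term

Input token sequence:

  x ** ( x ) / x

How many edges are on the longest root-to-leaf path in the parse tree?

[Expr [Expr [Term [Factor x]]] ** [Term [Factor ( [Expr [Term [Factor x]]] )] / [Term [Factor x]]]]

6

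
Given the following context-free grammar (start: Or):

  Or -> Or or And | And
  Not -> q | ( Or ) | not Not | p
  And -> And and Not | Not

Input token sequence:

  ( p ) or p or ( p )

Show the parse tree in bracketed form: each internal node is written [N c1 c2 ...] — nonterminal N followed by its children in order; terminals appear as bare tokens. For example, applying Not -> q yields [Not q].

[Or [Or [Or [And [Not ( [Or [And [Not p]]] )]]] or [And [Not p]]] or [And [Not ( [Or [And [Not p]]] )]]]

Or
Or or And
Or or And or And
And or And or And
Not or And or And
( Or ) or And or And
( And ) or And or And
( Not ) or And or And
( p ) or And or And
( p ) or Not or And
( p ) or p or And
( p ) or p or Not
( p ) or p or ( Or )
( p ) or p or ( And )
( p ) or p or ( Not )
( p ) or p or ( p )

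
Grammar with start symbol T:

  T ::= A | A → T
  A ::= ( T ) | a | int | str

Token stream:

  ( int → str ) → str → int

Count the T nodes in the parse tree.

[T [A ( [T [A int] → [T [A str]]] )] → [T [A str] → [T [A int]]]]

5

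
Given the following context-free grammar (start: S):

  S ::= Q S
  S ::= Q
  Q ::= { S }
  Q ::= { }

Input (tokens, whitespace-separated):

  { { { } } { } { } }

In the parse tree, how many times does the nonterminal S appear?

[S [Q { [S [Q { [S [Q { }]] }] [S [Q { }] [S [Q { }]]]] }]]

5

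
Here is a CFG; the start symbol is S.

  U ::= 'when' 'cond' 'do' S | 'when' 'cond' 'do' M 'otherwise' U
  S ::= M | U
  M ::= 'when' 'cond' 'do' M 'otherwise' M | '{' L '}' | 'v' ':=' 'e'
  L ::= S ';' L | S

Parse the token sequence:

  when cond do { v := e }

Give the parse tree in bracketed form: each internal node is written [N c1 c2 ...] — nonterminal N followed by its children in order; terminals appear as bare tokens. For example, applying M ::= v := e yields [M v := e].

[S [U when cond do [S [M { [L [S [M v := e]]] }]]]]

S
U
when cond do S
when cond do M
when cond do { L }
when cond do { S }
when cond do { M }
when cond do { v := e }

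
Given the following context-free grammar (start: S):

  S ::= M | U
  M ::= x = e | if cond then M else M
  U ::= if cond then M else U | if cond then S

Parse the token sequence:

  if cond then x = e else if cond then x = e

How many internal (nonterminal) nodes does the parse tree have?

[S [U if cond then [M x = e] else [U if cond then [S [M x = e]]]]]

6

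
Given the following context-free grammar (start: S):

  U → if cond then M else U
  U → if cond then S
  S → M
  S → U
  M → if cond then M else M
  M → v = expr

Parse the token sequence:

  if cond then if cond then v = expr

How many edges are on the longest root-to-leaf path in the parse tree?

[S [U if cond then [S [U if cond then [S [M v = expr]]]]]]

6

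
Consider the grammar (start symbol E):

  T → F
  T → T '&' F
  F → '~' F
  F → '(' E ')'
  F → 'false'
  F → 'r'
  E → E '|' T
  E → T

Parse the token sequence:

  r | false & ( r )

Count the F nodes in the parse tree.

4

[E [E [T [F r]]] | [T [T [F false]] & [F ( [E [T [F r]]] )]]]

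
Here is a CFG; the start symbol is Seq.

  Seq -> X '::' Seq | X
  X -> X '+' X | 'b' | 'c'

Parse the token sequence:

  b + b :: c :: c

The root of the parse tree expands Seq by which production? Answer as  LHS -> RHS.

Seq -> X '::' Seq

[Seq [X [X b] + [X b]] :: [Seq [X c] :: [Seq [X c]]]]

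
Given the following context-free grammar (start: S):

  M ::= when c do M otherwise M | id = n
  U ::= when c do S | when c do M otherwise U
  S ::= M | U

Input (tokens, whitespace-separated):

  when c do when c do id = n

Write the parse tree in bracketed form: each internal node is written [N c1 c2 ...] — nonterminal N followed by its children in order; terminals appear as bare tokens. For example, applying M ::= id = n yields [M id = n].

S
U
when c do S
when c do U
when c do when c do S
when c do when c do M
when c do when c do id = n

[S [U when c do [S [U when c do [S [M id = n]]]]]]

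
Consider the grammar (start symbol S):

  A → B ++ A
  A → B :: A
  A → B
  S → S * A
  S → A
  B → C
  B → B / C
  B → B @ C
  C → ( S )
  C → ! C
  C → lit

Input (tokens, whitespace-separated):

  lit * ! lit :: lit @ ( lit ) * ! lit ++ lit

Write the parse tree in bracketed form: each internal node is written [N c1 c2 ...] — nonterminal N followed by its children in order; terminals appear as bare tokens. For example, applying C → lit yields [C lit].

[S [S [S [A [B [C lit]]]] * [A [B [C ! [C lit]]] :: [A [B [B [C lit]] @ [C ( [S [A [B [C lit]]]] )]]]]] * [A [B [C ! [C lit]]] ++ [A [B [C lit]]]]]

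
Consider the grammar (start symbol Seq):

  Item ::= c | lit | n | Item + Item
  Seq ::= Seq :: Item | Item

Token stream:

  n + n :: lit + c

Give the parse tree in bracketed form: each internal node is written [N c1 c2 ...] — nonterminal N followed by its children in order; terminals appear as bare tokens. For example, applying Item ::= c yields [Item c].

Seq
Seq :: Item
Item :: Item
Item + Item :: Item
n + Item :: Item
n + n :: Item
n + n :: Item + Item
n + n :: lit + Item
n + n :: lit + c

[Seq [Seq [Item [Item n] + [Item n]]] :: [Item [Item lit] + [Item c]]]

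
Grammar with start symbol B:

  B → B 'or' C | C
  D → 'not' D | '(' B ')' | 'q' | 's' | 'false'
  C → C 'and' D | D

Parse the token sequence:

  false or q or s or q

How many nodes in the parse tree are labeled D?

4

[B [B [B [B [C [D false]]] or [C [D q]]] or [C [D s]]] or [C [D q]]]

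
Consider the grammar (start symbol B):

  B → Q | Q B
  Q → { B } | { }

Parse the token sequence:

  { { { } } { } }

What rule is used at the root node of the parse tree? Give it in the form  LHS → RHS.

B → Q

[B [Q { [B [Q { [B [Q { }]] }] [B [Q { }]]] }]]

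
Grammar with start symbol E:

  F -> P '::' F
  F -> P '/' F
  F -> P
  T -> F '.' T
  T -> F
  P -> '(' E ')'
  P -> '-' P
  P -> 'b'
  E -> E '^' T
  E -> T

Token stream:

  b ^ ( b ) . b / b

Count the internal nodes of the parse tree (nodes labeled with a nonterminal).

[E [E [T [F [P b]]]] ^ [T [F [P ( [E [T [F [P b]]]] )]] . [T [F [P b] / [F [P b]]]]]]

17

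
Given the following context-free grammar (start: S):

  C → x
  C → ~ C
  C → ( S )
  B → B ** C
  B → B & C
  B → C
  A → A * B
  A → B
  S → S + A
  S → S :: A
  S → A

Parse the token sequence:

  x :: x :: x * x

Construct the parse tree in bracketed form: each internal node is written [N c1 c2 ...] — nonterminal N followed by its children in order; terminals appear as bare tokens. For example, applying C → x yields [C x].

S
S :: A
S :: A :: A
A :: A :: A
B :: A :: A
C :: A :: A
x :: A :: A
x :: B :: A
x :: C :: A
x :: x :: A
x :: x :: A * B
x :: x :: B * B
x :: x :: C * B
x :: x :: x * B
x :: x :: x * C
x :: x :: x * x

[S [S [S [A [B [C x]]]] :: [A [B [C x]]]] :: [A [A [B [C x]]] * [B [C x]]]]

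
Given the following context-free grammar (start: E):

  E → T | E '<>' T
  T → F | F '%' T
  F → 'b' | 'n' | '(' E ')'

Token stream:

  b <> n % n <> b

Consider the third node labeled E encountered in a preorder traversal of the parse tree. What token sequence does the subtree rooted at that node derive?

b

[E [E [E [T [F b]]] <> [T [F n] % [T [F n]]]] <> [T [F b]]]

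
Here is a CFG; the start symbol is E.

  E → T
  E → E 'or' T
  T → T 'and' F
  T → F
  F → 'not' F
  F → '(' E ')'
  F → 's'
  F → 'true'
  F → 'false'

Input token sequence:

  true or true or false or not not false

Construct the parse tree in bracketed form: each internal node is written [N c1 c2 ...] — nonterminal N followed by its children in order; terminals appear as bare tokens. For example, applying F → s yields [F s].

E
E or T
E or T or T
E or T or T or T
T or T or T or T
F or T or T or T
true or T or T or T
true or F or T or T
true or true or T or T
true or true or F or T
true or true or false or T
true or true or false or F
true or true or false or not F
true or true or false or not not F
true or true or false or not not false

[E [E [E [E [T [F true]]] or [T [F true]]] or [T [F false]]] or [T [F not [F not [F false]]]]]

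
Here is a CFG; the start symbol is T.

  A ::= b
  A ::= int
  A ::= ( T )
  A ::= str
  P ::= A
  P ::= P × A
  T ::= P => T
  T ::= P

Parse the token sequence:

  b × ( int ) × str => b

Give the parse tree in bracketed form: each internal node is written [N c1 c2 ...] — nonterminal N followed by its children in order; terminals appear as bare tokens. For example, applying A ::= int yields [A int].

T
P => T
P × A => T
P × A × A => T
A × A × A => T
b × A × A => T
b × ( T ) × A => T
b × ( P ) × A => T
b × ( A ) × A => T
b × ( int ) × A => T
b × ( int ) × str => T
b × ( int ) × str => P
b × ( int ) × str => A
b × ( int ) × str => b

[T [P [P [P [A b]] × [A ( [T [P [A int]]] )]] × [A str]] => [T [P [A b]]]]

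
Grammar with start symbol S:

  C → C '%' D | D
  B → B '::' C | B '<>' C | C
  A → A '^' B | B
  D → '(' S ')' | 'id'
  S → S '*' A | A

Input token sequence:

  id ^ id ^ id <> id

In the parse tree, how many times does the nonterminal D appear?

[S [A [A [A [B [C [D id]]]] ^ [B [C [D id]]]] ^ [B [B [C [D id]]] <> [C [D id]]]]]

4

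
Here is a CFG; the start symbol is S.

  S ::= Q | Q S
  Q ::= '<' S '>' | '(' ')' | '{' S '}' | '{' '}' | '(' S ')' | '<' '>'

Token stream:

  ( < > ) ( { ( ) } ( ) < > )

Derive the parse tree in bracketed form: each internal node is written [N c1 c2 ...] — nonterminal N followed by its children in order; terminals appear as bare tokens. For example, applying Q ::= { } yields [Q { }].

[S [Q ( [S [Q < >]] )] [S [Q ( [S [Q { [S [Q ( )]] }] [S [Q ( )] [S [Q < >]]]] )]]]

S
Q S
( S ) S
( Q ) S
( < > ) S
( < > ) Q
( < > ) ( S )
( < > ) ( Q S )
( < > ) ( { S } S )
( < > ) ( { Q } S )
( < > ) ( { ( ) } S )
( < > ) ( { ( ) } Q S )
( < > ) ( { ( ) } ( ) S )
( < > ) ( { ( ) } ( ) Q )
( < > ) ( { ( ) } ( ) < > )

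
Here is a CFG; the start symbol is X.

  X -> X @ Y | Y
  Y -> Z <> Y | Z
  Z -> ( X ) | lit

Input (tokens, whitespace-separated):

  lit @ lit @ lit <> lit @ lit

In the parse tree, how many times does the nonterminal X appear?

4

[X [X [X [X [Y [Z lit]]] @ [Y [Z lit]]] @ [Y [Z lit] <> [Y [Z lit]]]] @ [Y [Z lit]]]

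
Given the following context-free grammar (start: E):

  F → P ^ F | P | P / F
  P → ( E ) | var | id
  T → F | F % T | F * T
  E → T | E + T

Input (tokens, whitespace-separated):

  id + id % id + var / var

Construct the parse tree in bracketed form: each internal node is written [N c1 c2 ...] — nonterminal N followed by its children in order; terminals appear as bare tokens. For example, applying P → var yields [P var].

[E [E [E [T [F [P id]]]] + [T [F [P id]] % [T [F [P id]]]]] + [T [F [P var] / [F [P var]]]]]

E
E + T
E + T + T
T + T + T
F + T + T
P + T + T
id + T + T
id + F % T + T
id + P % T + T
id + id % T + T
id + id % F + T
id + id % P + T
id + id % id + T
id + id % id + F
id + id % id + P / F
id + id % id + var / F
id + id % id + var / P
id + id % id + var / var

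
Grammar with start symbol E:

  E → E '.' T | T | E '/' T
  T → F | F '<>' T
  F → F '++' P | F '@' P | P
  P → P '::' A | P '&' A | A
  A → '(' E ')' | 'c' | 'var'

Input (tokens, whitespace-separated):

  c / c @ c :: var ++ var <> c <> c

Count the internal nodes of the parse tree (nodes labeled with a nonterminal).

[E [E [T [F [P [A c]]]]] / [T [F [F [F [P [A c]]] @ [P [P [A c]] :: [A var]]] ++ [P [A var]]] <> [T [F [P [A c]]] <> [T [F [P [A c]]]]]]]

26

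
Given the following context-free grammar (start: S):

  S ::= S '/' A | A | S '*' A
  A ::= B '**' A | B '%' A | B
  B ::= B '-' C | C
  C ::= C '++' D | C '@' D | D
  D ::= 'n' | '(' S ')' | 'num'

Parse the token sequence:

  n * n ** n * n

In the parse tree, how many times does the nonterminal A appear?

[S [S [S [A [B [C [D n]]]]] * [A [B [C [D n]]] ** [A [B [C [D n]]]]]] * [A [B [C [D n]]]]]

4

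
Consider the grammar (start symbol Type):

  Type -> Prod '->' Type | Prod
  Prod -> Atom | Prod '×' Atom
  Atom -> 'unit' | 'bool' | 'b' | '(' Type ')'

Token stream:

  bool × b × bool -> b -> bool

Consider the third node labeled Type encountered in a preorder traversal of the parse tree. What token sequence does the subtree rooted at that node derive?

[Type [Prod [Prod [Prod [Atom bool]] × [Atom b]] × [Atom bool]] -> [Type [Prod [Atom b]] -> [Type [Prod [Atom bool]]]]]

bool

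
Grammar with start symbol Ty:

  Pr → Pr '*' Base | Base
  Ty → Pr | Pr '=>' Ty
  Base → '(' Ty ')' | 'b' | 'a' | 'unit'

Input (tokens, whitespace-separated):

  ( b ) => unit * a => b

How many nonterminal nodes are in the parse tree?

14

[Ty [Pr [Base ( [Ty [Pr [Base b]]] )]] => [Ty [Pr [Pr [Base unit]] * [Base a]] => [Ty [Pr [Base b]]]]]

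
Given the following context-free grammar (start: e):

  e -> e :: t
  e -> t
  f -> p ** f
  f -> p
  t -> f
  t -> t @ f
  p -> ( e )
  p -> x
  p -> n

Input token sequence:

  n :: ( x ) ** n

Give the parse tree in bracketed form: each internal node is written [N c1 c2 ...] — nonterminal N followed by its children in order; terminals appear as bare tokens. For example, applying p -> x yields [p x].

[e [e [t [f [p n]]]] :: [t [f [p ( [e [t [f [p x]]]] )] ** [f [p n]]]]]

e
e :: t
t :: t
f :: t
p :: t
n :: t
n :: f
n :: p ** f
n :: ( e ) ** f
n :: ( t ) ** f
n :: ( f ) ** f
n :: ( p ) ** f
n :: ( x ) ** f
n :: ( x ) ** p
n :: ( x ) ** n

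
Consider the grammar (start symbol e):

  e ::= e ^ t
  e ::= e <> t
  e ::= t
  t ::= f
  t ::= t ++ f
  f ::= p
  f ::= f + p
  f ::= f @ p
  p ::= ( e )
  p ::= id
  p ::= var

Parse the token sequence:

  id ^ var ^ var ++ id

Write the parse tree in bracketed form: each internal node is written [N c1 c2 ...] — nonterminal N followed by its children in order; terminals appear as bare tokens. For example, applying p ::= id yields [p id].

[e [e [e [t [f [p id]]]] ^ [t [f [p var]]]] ^ [t [t [f [p var]]] ++ [f [p id]]]]

e
e ^ t
e ^ t ^ t
t ^ t ^ t
f ^ t ^ t
p ^ t ^ t
id ^ t ^ t
id ^ f ^ t
id ^ p ^ t
id ^ var ^ t
id ^ var ^ t ++ f
id ^ var ^ f ++ f
id ^ var ^ p ++ f
id ^ var ^ var ++ f
id ^ var ^ var ++ p
id ^ var ^ var ++ id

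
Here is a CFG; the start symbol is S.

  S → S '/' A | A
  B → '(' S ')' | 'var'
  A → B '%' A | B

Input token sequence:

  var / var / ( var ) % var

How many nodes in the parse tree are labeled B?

5

[S [S [S [A [B var]]] / [A [B var]]] / [A [B ( [S [A [B var]]] )] % [A [B var]]]]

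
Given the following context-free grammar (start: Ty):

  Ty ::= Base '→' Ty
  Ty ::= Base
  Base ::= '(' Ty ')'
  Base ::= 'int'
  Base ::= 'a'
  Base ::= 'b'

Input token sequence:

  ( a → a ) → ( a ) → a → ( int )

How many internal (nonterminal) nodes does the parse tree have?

[Ty [Base ( [Ty [Base a] → [Ty [Base a]]] )] → [Ty [Base ( [Ty [Base a]] )] → [Ty [Base a] → [Ty [Base ( [Ty [Base int]] )]]]]]

16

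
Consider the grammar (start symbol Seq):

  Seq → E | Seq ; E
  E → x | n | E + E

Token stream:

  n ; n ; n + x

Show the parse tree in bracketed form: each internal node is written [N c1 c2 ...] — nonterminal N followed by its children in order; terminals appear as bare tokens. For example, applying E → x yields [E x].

Seq
Seq ; E
Seq ; E ; E
E ; E ; E
n ; E ; E
n ; n ; E
n ; n ; E + E
n ; n ; n + E
n ; n ; n + x

[Seq [Seq [Seq [E n]] ; [E n]] ; [E [E n] + [E x]]]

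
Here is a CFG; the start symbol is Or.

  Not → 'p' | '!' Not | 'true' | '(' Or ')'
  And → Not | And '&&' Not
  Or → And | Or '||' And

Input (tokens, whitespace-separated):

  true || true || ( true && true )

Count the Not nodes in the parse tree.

[Or [Or [Or [And [Not true]]] || [And [Not true]]] || [And [Not ( [Or [And [And [Not true]] && [Not true]]] )]]]

5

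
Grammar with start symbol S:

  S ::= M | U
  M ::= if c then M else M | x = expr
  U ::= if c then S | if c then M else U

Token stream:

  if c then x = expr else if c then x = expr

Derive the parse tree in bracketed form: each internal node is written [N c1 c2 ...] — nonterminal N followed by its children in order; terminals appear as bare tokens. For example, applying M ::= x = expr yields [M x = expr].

[S [U if c then [M x = expr] else [U if c then [S [M x = expr]]]]]

S
U
if c then M else U
if c then x = expr else U
if c then x = expr else if c then S
if c then x = expr else if c then M
if c then x = expr else if c then x = expr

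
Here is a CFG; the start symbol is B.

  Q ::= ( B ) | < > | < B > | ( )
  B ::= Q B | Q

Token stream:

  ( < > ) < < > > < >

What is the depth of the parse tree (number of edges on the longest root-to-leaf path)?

5

[B [Q ( [B [Q < >]] )] [B [Q < [B [Q < >]] >] [B [Q < >]]]]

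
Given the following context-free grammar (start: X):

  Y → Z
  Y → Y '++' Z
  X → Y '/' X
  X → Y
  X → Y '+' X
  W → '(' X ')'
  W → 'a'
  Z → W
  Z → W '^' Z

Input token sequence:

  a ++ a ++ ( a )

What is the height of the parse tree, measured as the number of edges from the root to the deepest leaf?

[X [Y [Y [Y [Z [W a]]] ++ [Z [W a]]] ++ [Z [W ( [X [Y [Z [W a]]]] )]]]]

8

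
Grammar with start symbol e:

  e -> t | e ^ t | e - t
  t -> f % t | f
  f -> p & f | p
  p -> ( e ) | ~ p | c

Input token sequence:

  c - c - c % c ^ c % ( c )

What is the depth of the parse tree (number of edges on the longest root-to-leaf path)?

[e [e [e [e [t [f [p c]]]] - [t [f [p c]]]] - [t [f [p c]] % [t [f [p c]]]]] ^ [t [f [p c]] % [t [f [p ( [e [t [f [p c]]]] )]]]]]

9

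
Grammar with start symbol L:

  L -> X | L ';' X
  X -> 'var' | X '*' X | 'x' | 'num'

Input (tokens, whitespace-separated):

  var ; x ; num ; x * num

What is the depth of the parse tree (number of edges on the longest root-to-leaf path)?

[L [L [L [L [X var]] ; [X x]] ; [X num]] ; [X [X x] * [X num]]]

5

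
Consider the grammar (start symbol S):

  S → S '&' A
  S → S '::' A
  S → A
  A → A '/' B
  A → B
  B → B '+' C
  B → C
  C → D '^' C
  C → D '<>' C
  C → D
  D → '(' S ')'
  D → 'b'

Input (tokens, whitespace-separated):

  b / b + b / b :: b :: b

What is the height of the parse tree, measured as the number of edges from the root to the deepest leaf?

[S [S [S [A [A [A [B [C [D b]]]] / [B [B [C [D b]]] + [C [D b]]]] / [B [C [D b]]]]] :: [A [B [C [D b]]]]] :: [A [B [C [D b]]]]]

9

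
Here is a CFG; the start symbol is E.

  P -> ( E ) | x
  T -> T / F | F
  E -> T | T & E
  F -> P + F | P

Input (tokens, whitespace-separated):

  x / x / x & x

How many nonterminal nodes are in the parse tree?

14

[E [T [T [T [F [P x]]] / [F [P x]]] / [F [P x]]] & [E [T [F [P x]]]]]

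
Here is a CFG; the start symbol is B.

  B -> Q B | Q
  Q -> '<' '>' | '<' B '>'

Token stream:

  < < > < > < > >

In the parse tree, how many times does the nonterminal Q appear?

4

[B [Q < [B [Q < >] [B [Q < >] [B [Q < >]]]] >]]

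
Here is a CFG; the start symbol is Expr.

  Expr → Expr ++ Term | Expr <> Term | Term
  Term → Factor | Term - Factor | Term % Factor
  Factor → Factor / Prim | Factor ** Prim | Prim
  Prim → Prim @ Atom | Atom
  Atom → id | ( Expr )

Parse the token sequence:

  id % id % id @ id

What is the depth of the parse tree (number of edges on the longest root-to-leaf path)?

7

[Expr [Term [Term [Term [Factor [Prim [Atom id]]]] % [Factor [Prim [Atom id]]]] % [Factor [Prim [Prim [Atom id]] @ [Atom id]]]]]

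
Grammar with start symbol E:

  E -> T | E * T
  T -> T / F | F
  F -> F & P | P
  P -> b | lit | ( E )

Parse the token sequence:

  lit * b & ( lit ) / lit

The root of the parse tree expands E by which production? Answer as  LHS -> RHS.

E -> E * T

[E [E [T [F [P lit]]]] * [T [T [F [F [P b]] & [P ( [E [T [F [P lit]]]] )]]] / [F [P lit]]]]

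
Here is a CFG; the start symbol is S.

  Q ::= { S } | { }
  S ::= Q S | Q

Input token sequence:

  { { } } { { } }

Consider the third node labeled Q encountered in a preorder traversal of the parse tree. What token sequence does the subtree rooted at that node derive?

[S [Q { [S [Q { }]] }] [S [Q { [S [Q { }]] }]]]

{ { } }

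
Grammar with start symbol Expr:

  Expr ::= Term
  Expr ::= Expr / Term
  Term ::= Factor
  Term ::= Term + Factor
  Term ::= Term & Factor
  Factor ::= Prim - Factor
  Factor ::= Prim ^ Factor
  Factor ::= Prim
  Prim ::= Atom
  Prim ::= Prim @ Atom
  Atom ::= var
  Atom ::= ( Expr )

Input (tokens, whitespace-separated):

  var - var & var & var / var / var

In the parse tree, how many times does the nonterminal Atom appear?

6

[Expr [Expr [Expr [Term [Term [Term [Factor [Prim [Atom var]] - [Factor [Prim [Atom var]]]]] & [Factor [Prim [Atom var]]]] & [Factor [Prim [Atom var]]]]] / [Term [Factor [Prim [Atom var]]]]] / [Term [Factor [Prim [Atom var]]]]]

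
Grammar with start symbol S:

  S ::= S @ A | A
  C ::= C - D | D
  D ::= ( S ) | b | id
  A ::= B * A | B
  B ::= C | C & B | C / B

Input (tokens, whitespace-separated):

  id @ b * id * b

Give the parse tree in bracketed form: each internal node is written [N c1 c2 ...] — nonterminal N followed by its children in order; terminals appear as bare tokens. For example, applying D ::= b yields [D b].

[S [S [A [B [C [D id]]]]] @ [A [B [C [D b]]] * [A [B [C [D id]]] * [A [B [C [D b]]]]]]]

S
S @ A
A @ A
B @ A
C @ A
D @ A
id @ A
id @ B * A
id @ C * A
id @ D * A
id @ b * A
id @ b * B * A
id @ b * C * A
id @ b * D * A
id @ b * id * A
id @ b * id * B
id @ b * id * C
id @ b * id * D
id @ b * id * b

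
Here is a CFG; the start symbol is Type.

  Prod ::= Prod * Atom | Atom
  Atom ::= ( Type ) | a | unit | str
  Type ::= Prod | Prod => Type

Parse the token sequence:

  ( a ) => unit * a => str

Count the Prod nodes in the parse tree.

5

[Type [Prod [Atom ( [Type [Prod [Atom a]]] )]] => [Type [Prod [Prod [Atom unit]] * [Atom a]] => [Type [Prod [Atom str]]]]]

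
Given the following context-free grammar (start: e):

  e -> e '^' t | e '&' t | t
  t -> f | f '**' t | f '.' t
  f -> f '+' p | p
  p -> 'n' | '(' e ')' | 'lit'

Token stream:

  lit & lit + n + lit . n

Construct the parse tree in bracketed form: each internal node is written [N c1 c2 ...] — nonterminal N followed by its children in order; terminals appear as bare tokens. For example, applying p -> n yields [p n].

[e [e [t [f [p lit]]]] & [t [f [f [f [p lit]] + [p n]] + [p lit]] . [t [f [p n]]]]]

e
e & t
t & t
f & t
p & t
lit & t
lit & f . t
lit & f + p . t
lit & f + p + p . t
lit & p + p + p . t
lit & lit + p + p . t
lit & lit + n + p . t
lit & lit + n + lit . t
lit & lit + n + lit . f
lit & lit + n + lit . p
lit & lit + n + lit . n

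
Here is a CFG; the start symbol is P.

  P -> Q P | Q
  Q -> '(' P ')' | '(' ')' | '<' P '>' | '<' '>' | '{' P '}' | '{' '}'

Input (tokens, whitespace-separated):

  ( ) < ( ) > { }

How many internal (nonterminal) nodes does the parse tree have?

[P [Q ( )] [P [Q < [P [Q ( )]] >] [P [Q { }]]]]

8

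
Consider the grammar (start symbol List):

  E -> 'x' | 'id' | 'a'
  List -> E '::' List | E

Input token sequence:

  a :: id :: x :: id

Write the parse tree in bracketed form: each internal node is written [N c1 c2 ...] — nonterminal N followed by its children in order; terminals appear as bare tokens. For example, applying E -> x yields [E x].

[List [E a] :: [List [E id] :: [List [E x] :: [List [E id]]]]]

List
E :: List
a :: List
a :: E :: List
a :: id :: List
a :: id :: E :: List
a :: id :: x :: List
a :: id :: x :: E
a :: id :: x :: id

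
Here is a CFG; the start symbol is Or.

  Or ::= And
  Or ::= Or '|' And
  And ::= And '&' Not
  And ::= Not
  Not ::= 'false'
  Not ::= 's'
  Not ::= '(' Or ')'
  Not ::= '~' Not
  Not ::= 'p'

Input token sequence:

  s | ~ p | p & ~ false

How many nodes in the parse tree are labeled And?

4

[Or [Or [Or [And [Not s]]] | [And [Not ~ [Not p]]]] | [And [And [Not p]] & [Not ~ [Not false]]]]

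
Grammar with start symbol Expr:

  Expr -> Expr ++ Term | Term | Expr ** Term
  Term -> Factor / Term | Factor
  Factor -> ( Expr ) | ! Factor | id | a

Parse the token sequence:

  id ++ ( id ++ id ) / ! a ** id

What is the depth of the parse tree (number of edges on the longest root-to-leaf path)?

8

[Expr [Expr [Expr [Term [Factor id]]] ++ [Term [Factor ( [Expr [Expr [Term [Factor id]]] ++ [Term [Factor id]]] )] / [Term [Factor ! [Factor a]]]]] ** [Term [Factor id]]]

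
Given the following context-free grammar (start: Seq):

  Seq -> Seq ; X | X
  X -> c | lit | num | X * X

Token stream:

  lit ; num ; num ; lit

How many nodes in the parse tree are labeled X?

4

[Seq [Seq [Seq [Seq [X lit]] ; [X num]] ; [X num]] ; [X lit]]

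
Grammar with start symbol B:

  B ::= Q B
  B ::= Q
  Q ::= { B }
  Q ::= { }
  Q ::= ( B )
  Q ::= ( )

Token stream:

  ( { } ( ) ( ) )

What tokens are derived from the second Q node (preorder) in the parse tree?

{ }

[B [Q ( [B [Q { }] [B [Q ( )] [B [Q ( )]]]] )]]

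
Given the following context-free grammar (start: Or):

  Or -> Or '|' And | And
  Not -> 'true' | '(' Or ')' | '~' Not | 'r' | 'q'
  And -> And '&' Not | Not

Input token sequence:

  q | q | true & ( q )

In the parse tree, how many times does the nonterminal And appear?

[Or [Or [Or [And [Not q]]] | [And [Not q]]] | [And [And [Not true]] & [Not ( [Or [And [Not q]]] )]]]

5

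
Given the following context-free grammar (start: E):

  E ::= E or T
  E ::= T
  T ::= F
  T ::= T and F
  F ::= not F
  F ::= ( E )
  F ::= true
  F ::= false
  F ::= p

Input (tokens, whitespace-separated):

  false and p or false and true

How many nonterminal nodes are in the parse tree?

10

[E [E [T [T [F false]] and [F p]]] or [T [T [F false]] and [F true]]]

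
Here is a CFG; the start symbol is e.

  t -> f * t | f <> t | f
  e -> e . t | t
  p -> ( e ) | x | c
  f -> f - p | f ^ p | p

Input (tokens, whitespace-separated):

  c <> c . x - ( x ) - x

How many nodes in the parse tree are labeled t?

[e [e [t [f [p c]] <> [t [f [p c]]]]] . [t [f [f [f [p x]] - [p ( [e [t [f [p x]]]] )]] - [p x]]]]

4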